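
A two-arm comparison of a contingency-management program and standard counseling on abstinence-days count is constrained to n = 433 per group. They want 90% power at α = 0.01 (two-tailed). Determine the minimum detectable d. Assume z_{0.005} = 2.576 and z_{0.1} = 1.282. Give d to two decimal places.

For two independent groups of n = 433 each: d_min = (z_{α/2} + z_β)·√(2/n).
z-sum = 2.576 + 1.282 = 3.858.
d_min = 3.858 × √(2/433) = 3.858 × 0.0680 = 0.262.

d_min ≈ 0.26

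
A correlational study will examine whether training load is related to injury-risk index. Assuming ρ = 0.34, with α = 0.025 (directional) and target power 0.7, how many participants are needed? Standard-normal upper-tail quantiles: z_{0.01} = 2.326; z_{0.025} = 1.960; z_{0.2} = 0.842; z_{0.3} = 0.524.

Fisher's z: C = ½·ln((1+r)/(1−r)) = ½·ln(2.0303) = 0.3541.
n = ((z_{α} + z_β)/C)² + 3.
(1.960 + 0.524) / 0.3541 = 2.484 / 0.3541 = 7.015.
n = 7.015² + 3 = 49.21 + 3 = 52.2.
Round up.

n = 53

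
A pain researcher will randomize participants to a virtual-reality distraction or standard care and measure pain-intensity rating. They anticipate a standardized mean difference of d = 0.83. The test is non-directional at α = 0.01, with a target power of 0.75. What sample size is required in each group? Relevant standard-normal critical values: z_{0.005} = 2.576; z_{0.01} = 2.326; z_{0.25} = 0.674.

n = 31 per group

For two independent groups with equal n: n = 2·((z_{α/2} + z_β) / d)².
z_{α/2} + z_β = 2.576 + 0.674 = 3.250.
n = 2 × (3.250 / 0.83)² = 2 × 3.916² = 2 × 15.33 = 30.7.
Round up to the next whole participant.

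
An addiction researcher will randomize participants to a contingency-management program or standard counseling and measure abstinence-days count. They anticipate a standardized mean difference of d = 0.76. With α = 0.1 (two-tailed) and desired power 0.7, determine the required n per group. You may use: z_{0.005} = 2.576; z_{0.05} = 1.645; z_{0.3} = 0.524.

For two independent groups with equal n: n = 2·((z_{α/2} + z_β) / d)².
z_{α/2} + z_β = 1.645 + 0.524 = 2.169.
n = 2 × (2.169 / 0.76)² = 2 × 2.854² = 2 × 8.15 = 16.3.
Round up to the next whole participant.

n = 17 per group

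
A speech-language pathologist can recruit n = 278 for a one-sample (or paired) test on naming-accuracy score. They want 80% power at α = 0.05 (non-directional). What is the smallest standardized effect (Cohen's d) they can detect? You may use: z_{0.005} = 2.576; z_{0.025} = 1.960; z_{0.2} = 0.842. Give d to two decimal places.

For a single sample (or paired design) of n = 278: d_min = (z_{α/2} + z_β)/√n.
z-sum = 1.960 + 0.842 = 2.802.
d_min = 2.802 / √278 = 2.802 / 16.673 = 0.168.

d_min ≈ 0.17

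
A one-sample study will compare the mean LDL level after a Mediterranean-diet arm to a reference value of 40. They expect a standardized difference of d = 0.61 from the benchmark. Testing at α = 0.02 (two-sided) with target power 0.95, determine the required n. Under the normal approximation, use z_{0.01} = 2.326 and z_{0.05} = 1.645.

For a one-sample test: n = ((z_{α/2} + z_β) / d)².
z_{α/2} + z_β = 2.326 + 1.645 = 3.971.
n = (3.971 / 0.61)² = 6.510² = 42.38.
Round up.

n = 43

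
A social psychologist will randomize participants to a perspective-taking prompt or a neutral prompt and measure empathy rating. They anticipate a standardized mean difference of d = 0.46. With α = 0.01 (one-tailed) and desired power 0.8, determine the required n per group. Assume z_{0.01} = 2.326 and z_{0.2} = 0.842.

n = 95 per group

For two independent groups with equal n: n = 2·((z_{α} + z_β) / d)².
z_{α} + z_β = 2.326 + 0.842 = 3.168.
n = 2 × (3.168 / 0.46)² = 2 × 6.887² = 2 × 47.43 = 94.9.
Round up to the next whole participant.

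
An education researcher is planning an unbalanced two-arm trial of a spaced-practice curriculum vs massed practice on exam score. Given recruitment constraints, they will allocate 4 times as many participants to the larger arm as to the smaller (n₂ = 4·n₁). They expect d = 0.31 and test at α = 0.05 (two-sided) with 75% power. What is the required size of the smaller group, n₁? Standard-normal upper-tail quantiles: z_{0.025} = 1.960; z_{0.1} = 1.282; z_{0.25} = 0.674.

n₁ = 91

With allocation ratio k = n₂/n₁ = 4, Var(x̄₁−x̄₂) = σ²(1/n₁ + 1/(k·n₁)) = σ²·(k+1)/(k·n₁).
So n₁ = (1 + 1/k)·((z_{α/2} + z_β)/d)² = 1.250 × (2.634/0.31)².
n₁ = 1.250 × 72.20 = 90.2.
Round up: n₁ = 91, giving n₂ = 4 × 91 = 364.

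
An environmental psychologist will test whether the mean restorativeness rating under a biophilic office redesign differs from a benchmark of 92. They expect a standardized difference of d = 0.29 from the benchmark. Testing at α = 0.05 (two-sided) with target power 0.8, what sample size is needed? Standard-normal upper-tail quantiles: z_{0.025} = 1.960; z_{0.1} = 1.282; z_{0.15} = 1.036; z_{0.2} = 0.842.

For a one-sample test: n = ((z_{α/2} + z_β) / d)².
z_{α/2} + z_β = 1.960 + 0.842 = 2.802.
n = (2.802 / 0.29)² = 9.662² = 93.36.
Round up.

n = 94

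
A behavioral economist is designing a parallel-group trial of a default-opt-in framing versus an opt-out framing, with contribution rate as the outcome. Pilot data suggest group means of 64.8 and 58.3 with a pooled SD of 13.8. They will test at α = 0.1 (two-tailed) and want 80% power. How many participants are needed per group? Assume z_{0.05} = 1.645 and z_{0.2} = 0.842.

n = 56 per group

Cohen's d = |M₁ − M₂| / SD_pooled = |64.8 − 58.3| / 13.8 = 6.5 / 13.8 = 0.471.
For two independent groups with equal n: n = 2·((z_{α/2} + z_β) / d)².
z_{α/2} + z_β = 1.645 + 0.842 = 2.487.
n = 2 × (2.487 / 0.471)² = 2 × 5.280² = 2 × 27.88 = 55.8.
Round up to the next whole participant.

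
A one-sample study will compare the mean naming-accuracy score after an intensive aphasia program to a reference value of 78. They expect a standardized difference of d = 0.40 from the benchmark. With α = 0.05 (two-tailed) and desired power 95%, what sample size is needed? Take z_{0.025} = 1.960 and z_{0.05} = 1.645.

n = 82

For a one-sample test: n = ((z_{α/2} + z_β) / d)².
z_{α/2} + z_β = 1.960 + 1.645 = 3.605.
n = (3.605 / 0.40)² = 9.012² = 81.23.
Round up.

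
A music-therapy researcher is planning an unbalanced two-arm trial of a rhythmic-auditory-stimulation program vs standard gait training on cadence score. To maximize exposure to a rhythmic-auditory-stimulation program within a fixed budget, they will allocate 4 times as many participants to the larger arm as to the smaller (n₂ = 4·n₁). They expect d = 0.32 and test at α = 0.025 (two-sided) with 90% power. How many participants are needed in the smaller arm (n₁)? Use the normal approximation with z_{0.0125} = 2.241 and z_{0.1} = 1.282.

n₁ = 152

With allocation ratio k = n₂/n₁ = 4, Var(x̄₁−x̄₂) = σ²(1/n₁ + 1/(k·n₁)) = σ²·(k+1)/(k·n₁).
So n₁ = (1 + 1/k)·((z_{α/2} + z_β)/d)² = 1.250 × (3.523/0.32)².
n₁ = 1.250 × 121.21 = 151.5.
Round up: n₁ = 152, giving n₂ = 4 × 152 = 608.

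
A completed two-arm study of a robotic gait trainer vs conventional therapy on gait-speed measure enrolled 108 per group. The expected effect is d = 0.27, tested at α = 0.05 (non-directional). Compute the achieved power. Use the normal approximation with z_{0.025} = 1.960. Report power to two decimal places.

For two equal groups, power = Φ(d·√(n/2) − z_{α/2}).
d·√(n/2) = 0.27 × √(108/2) = 0.27 × 7.348 = 1.984.
z_β = 1.984 − 1.960 = 0.024.
Power = Φ(0.024) = 0.510.

power ≈ 0.51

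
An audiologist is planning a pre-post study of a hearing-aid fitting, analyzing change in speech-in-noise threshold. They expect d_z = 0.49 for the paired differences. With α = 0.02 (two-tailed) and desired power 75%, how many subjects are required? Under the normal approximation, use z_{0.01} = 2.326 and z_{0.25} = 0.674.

For a paired (one-sample on differences) test: n = ((z_{α/2} + z_β) / d)².
z_{α/2} + z_β = 2.326 + 0.674 = 3.000.
n = (3.000 / 0.49)² = 6.122² = 37.48.
Round up.

n = 38 pairs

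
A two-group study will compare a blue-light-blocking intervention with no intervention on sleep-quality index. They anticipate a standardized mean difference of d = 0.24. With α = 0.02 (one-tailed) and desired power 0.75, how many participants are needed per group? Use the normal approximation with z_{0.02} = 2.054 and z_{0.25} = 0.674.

n = 259 per group

For two independent groups with equal n: n = 2·((z_{α} + z_β) / d)².
z_{α} + z_β = 2.054 + 0.674 = 2.728.
n = 2 × (2.728 / 0.24)² = 2 × 11.367² = 2 × 129.20 = 258.4.
Round up to the next whole participant.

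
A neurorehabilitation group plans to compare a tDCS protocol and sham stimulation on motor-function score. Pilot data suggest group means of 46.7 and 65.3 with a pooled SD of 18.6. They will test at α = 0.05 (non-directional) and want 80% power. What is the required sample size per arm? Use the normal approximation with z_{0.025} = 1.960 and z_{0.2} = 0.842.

n = 16 per group

Cohen's d = |M₁ − M₂| / SD_pooled = |46.7 − 65.3| / 18.6 = 18.6 / 18.6 = 1.000.
For two independent groups with equal n: n = 2·((z_{α/2} + z_β) / d)².
z_{α/2} + z_β = 1.960 + 0.842 = 2.802.
n = 2 × (2.802 / 1.000)² = 2 × 2.802² = 2 × 7.85 = 15.7.
Round up to the next whole participant.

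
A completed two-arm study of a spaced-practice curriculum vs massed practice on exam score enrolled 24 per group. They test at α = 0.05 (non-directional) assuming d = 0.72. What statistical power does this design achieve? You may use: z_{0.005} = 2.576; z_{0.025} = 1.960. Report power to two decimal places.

For two equal groups, power = Φ(d·√(n/2) − z_{α/2}).
d·√(n/2) = 0.72 × √(24/2) = 0.72 × 3.464 = 2.494.
z_β = 2.494 − 1.960 = 0.534.
Power = Φ(0.534) = 0.703.

power ≈ 0.70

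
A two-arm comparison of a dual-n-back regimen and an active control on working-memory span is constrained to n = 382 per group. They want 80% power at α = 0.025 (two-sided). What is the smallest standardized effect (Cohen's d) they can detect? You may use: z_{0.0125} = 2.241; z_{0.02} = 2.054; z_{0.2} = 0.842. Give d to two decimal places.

d_min ≈ 0.22

For two independent groups of n = 382 each: d_min = (z_{α/2} + z_β)·√(2/n).
z-sum = 2.241 + 0.842 = 3.083.
d_min = 3.083 × √(2/382) = 3.083 × 0.0724 = 0.223.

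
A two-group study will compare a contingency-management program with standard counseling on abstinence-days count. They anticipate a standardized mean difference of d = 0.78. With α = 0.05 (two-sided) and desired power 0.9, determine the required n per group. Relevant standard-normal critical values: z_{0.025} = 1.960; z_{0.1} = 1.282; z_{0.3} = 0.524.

n = 35 per group

For two independent groups with equal n: n = 2·((z_{α/2} + z_β) / d)².
z_{α/2} + z_β = 1.960 + 1.282 = 3.242.
n = 2 × (3.242 / 0.78)² = 2 × 4.156² = 2 × 17.28 = 34.6.
Round up to the next whole participant.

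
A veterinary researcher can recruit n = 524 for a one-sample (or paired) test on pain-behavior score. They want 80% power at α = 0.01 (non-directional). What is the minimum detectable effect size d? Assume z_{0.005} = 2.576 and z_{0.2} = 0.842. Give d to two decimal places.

For a single sample (or paired design) of n = 524: d_min = (z_{α/2} + z_β)/√n.
z-sum = 2.576 + 0.842 = 3.418.
d_min = 3.418 / √524 = 3.418 / 22.891 = 0.149.

d_min ≈ 0.15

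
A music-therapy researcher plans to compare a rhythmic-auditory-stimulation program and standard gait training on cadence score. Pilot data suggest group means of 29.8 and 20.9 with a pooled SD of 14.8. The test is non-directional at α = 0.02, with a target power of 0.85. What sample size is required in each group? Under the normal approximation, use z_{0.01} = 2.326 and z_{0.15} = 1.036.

n = 63 per group

Cohen's d = |M₁ − M₂| / SD_pooled = |29.8 − 20.9| / 14.8 = 8.9 / 14.8 = 0.601.
For two independent groups with equal n: n = 2·((z_{α/2} + z_β) / d)².
z_{α/2} + z_β = 2.326 + 1.036 = 3.362.
n = 2 × (3.362 / 0.601)² = 2 × 5.594² = 2 × 31.29 = 62.6.
Round up to the next whole participant.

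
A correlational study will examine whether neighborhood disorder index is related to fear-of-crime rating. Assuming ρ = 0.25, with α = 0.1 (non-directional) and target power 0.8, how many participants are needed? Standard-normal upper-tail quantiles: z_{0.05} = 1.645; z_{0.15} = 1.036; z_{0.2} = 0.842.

Fisher's z: C = ½·ln((1+r)/(1−r)) = ½·ln(1.6667) = 0.2554.
n = ((z_{α/2} + z_β)/C)² + 3.
(1.645 + 0.842) / 0.2554 = 2.487 / 0.2554 = 9.738.
n = 9.738² + 3 = 94.82 + 3 = 97.8.
Round up.

n = 98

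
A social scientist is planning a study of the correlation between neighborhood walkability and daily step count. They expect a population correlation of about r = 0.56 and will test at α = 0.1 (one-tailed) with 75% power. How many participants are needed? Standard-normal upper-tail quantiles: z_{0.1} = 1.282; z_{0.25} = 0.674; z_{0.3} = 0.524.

Fisher's z: C = ½·ln((1+r)/(1−r)) = ½·ln(3.5455) = 0.6328.
n = ((z_{α} + z_β)/C)² + 3.
(1.282 + 0.674) / 0.6328 = 1.956 / 0.6328 = 3.091.
n = 3.091² + 3 = 9.55 + 3 = 12.6.
Round up.

n = 13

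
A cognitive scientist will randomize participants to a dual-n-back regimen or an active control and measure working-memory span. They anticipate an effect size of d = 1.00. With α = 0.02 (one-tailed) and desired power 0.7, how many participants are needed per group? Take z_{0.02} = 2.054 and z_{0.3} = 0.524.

n = 14 per group

For two independent groups with equal n: n = 2·((z_{α} + z_β) / d)².
z_{α} + z_β = 2.054 + 0.524 = 2.578.
n = 2 × (2.578 / 1.00)² = 2 × 2.578² = 2 × 6.65 = 13.3.
Round up to the next whole participant.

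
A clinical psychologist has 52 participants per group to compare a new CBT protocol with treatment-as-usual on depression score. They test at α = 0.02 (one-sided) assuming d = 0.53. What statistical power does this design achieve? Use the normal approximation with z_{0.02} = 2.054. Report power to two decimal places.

power ≈ 0.74

For two equal groups, power = Φ(d·√(n/2) − z_{α}).
d·√(n/2) = 0.53 × √(52/2) = 0.53 × 5.099 = 2.702.
z_β = 2.702 − 2.054 = 0.648.
Power = Φ(0.648) = 0.742.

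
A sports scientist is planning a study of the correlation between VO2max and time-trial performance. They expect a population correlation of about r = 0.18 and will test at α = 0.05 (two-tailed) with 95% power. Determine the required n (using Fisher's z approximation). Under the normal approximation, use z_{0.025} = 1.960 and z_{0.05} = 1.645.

n = 396

Fisher's z: C = ½·ln((1+r)/(1−r)) = ½·ln(1.4390) = 0.1820.
n = ((z_{α/2} + z_β)/C)² + 3.
(1.960 + 1.645) / 0.1820 = 3.605 / 0.1820 = 19.808.
n = 19.808² + 3 = 392.34 + 3 = 395.3.
Round up.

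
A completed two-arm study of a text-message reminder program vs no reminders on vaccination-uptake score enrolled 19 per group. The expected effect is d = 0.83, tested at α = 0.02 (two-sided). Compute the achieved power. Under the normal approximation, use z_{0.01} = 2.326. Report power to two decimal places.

For two equal groups, power = Φ(d·√(n/2) − z_{α/2}).
d·√(n/2) = 0.83 × √(19/2) = 0.83 × 3.082 = 2.558.
z_β = 2.558 − 2.326 = 0.232.
Power = Φ(0.232) = 0.592.

power ≈ 0.59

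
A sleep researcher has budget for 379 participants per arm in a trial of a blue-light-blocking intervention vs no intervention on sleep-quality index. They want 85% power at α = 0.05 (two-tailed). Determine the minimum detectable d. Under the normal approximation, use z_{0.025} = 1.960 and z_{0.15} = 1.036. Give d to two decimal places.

For two independent groups of n = 379 each: d_min = (z_{α/2} + z_β)·√(2/n).
z-sum = 1.960 + 1.036 = 2.996.
d_min = 2.996 × √(2/379) = 2.996 × 0.0726 = 0.218.

d_min ≈ 0.22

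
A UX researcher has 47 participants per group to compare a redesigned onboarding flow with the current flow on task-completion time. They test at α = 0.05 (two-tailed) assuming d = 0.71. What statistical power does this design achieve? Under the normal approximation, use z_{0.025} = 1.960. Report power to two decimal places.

For two equal groups, power = Φ(d·√(n/2) − z_{α/2}).
d·√(n/2) = 0.71 × √(47/2) = 0.71 × 4.848 = 3.442.
z_β = 3.442 − 1.960 = 1.482.
Power = Φ(1.482) = 0.931.

power ≈ 0.93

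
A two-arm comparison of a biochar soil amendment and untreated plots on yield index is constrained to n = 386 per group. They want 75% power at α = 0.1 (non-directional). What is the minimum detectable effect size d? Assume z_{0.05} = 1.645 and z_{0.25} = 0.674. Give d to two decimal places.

d_min ≈ 0.17

For two independent groups of n = 386 each: d_min = (z_{α/2} + z_β)·√(2/n).
z-sum = 1.645 + 0.674 = 2.319.
d_min = 2.319 × √(2/386) = 2.319 × 0.0720 = 0.167.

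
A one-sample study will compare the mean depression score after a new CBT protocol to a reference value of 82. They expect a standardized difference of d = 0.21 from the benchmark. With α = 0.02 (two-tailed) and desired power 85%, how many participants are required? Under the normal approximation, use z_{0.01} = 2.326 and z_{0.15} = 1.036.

n = 257

For a one-sample test: n = ((z_{α/2} + z_β) / d)².
z_{α/2} + z_β = 2.326 + 1.036 = 3.362.
n = (3.362 / 0.21)² = 16.010² = 256.30.
Round up.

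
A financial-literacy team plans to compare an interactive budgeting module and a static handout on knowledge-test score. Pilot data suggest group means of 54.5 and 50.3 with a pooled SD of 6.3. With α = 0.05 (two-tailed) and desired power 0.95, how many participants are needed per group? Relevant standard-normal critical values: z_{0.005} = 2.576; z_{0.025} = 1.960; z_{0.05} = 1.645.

Cohen's d = |M₁ − M₂| / SD_pooled = |54.5 − 50.3| / 6.3 = 4.2 / 6.3 = 0.667.
For two independent groups with equal n: n = 2·((z_{α/2} + z_β) / d)².
z_{α/2} + z_β = 1.960 + 1.645 = 3.605.
n = 2 × (3.605 / 0.667)² = 2 × 5.405² = 2 × 29.21 = 58.4.
Round up to the next whole participant.

n = 59 per group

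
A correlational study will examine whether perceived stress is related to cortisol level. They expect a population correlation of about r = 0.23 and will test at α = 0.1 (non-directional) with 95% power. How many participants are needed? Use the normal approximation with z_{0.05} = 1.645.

Fisher's z: C = ½·ln((1+r)/(1−r)) = ½·ln(1.5974) = 0.2342.
n = ((z_{α/2} + z_β)/C)² + 3.
(1.645 + 1.645) / 0.2342 = 3.290 / 0.2342 = 14.048.
n = 14.048² + 3 = 197.34 + 3 = 200.3.
Round up.

n = 201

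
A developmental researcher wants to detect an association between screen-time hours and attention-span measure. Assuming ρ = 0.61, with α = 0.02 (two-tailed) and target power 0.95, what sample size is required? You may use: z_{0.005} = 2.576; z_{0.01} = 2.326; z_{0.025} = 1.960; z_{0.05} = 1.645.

n = 35

Fisher's z: C = ½·ln((1+r)/(1−r)) = ½·ln(4.1282) = 0.7089.
n = ((z_{α/2} + z_β)/C)² + 3.
(2.326 + 1.645) / 0.7089 = 3.971 / 0.7089 = 5.602.
n = 5.602² + 3 = 31.38 + 3 = 34.4.
Round up.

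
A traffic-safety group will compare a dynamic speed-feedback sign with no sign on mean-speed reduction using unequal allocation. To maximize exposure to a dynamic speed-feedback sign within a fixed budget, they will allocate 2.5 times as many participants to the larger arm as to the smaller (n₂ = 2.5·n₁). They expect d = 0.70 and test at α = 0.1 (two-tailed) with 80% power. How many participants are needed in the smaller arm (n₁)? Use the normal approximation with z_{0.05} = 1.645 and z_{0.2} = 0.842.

n₁ = 18

With allocation ratio k = n₂/n₁ = 2.5, Var(x̄₁−x̄₂) = σ²(1/n₁ + 1/(k·n₁)) = σ²·(k+1)/(k·n₁).
So n₁ = (1 + 1/k)·((z_{α/2} + z_β)/d)² = 1.400 × (2.487/0.70)².
n₁ = 1.400 × 12.62 = 17.7.
Round up: n₁ = 18, giving n₂ = 2.5 × 18 = 45.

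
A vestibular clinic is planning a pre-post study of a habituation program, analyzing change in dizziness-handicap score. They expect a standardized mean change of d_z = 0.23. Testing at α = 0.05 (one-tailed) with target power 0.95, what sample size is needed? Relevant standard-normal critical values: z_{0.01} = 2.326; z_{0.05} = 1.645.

For a paired (one-sample on differences) test: n = ((z_{α} + z_β) / d)².
z_{α} + z_β = 1.645 + 1.645 = 3.290.
n = (3.290 / 0.23)² = 14.304² = 204.61.
Round up.

n = 205 pairs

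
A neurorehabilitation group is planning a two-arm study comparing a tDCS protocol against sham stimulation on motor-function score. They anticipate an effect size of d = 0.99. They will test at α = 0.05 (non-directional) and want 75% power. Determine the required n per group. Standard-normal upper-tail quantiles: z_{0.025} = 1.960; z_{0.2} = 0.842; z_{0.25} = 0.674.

n = 15 per group

For two independent groups with equal n: n = 2·((z_{α/2} + z_β) / d)².
z_{α/2} + z_β = 1.960 + 0.674 = 2.634.
n = 2 × (2.634 / 0.99)² = 2 × 2.661² = 2 × 7.08 = 14.2.
Round up to the next whole participant.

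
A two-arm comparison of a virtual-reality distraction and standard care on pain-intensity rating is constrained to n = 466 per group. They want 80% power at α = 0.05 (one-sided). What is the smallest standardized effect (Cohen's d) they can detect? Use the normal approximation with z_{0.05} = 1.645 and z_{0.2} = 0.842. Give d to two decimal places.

d_min ≈ 0.16

For two independent groups of n = 466 each: d_min = (z_{α} + z_β)·√(2/n).
z-sum = 1.645 + 0.842 = 2.487.
d_min = 2.487 × √(2/466) = 2.487 × 0.0655 = 0.163.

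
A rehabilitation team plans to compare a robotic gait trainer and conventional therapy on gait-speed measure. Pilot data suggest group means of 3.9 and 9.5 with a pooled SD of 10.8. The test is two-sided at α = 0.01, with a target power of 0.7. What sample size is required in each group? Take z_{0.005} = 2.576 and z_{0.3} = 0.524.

n = 72 per group

Cohen's d = |M₁ − M₂| / SD_pooled = |3.9 − 9.5| / 10.8 = 5.6 / 10.8 = 0.519.
For two independent groups with equal n: n = 2·((z_{α/2} + z_β) / d)².
z_{α/2} + z_β = 2.576 + 0.524 = 3.100.
n = 2 × (3.100 / 0.519)² = 2 × 5.973² = 2 × 35.68 = 71.4.
Round up to the next whole participant.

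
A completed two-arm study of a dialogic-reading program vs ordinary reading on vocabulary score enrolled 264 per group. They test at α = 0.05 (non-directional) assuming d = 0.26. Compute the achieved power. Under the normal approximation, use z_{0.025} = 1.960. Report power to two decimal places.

power ≈ 0.85

For two equal groups, power = Φ(d·√(n/2) − z_{α/2}).
d·√(n/2) = 0.26 × √(264/2) = 0.26 × 11.489 = 2.987.
z_β = 2.987 − 1.960 = 1.027.
Power = Φ(1.027) = 0.848.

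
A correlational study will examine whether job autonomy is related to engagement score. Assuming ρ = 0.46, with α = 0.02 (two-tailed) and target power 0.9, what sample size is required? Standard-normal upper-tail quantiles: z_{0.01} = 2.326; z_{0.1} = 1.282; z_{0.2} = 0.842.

Fisher's z: C = ½·ln((1+r)/(1−r)) = ½·ln(2.7037) = 0.4973.
n = ((z_{α/2} + z_β)/C)² + 3.
(2.326 + 1.282) / 0.4973 = 3.608 / 0.4973 = 7.255.
n = 7.255² + 3 = 52.64 + 3 = 55.6.
Round up.

n = 56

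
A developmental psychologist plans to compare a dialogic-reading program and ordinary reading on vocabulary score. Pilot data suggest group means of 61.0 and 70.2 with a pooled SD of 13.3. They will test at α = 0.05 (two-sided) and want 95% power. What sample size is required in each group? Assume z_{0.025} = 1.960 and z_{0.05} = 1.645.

Cohen's d = |M₁ − M₂| / SD_pooled = |61.0 − 70.2| / 13.3 = 9.2 / 13.3 = 0.692.
For two independent groups with equal n: n = 2·((z_{α/2} + z_β) / d)².
z_{α/2} + z_β = 1.960 + 1.645 = 3.605.
n = 2 × (3.605 / 0.692)² = 2 × 5.210² = 2 × 27.14 = 54.3.
Round up to the next whole participant.

n = 55 per group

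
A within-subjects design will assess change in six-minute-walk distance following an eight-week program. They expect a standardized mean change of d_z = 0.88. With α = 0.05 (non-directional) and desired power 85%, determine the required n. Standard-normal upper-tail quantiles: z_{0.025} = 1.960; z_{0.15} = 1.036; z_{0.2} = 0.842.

n = 12 pairs

For a paired (one-sample on differences) test: n = ((z_{α/2} + z_β) / d)².
z_{α/2} + z_β = 1.960 + 1.036 = 2.996.
n = (2.996 / 0.88)² = 3.405² = 11.59.
Round up.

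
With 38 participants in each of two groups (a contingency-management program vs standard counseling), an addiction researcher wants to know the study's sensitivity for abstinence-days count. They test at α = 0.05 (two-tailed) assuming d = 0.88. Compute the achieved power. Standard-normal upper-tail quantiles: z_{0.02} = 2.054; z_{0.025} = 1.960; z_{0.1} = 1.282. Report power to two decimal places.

power ≈ 0.97

For two equal groups, power = Φ(d·√(n/2) − z_{α/2}).
d·√(n/2) = 0.88 × √(38/2) = 0.88 × 4.359 = 3.836.
z_β = 3.836 − 1.960 = 1.876.
Power = Φ(1.876) = 0.970.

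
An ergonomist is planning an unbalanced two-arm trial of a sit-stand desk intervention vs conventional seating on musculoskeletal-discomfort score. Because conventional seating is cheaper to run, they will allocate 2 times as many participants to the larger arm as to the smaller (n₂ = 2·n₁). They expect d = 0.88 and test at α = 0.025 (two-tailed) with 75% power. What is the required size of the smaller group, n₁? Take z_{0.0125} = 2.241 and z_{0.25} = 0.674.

With allocation ratio k = n₂/n₁ = 2, Var(x̄₁−x̄₂) = σ²(1/n₁ + 1/(k·n₁)) = σ²·(k+1)/(k·n₁).
So n₁ = (1 + 1/k)·((z_{α/2} + z_β)/d)² = 1.500 × (2.915/0.88)².
n₁ = 1.500 × 10.97 = 16.5.
Round up: n₁ = 17, giving n₂ = 2 × 17 = 34.

n₁ = 17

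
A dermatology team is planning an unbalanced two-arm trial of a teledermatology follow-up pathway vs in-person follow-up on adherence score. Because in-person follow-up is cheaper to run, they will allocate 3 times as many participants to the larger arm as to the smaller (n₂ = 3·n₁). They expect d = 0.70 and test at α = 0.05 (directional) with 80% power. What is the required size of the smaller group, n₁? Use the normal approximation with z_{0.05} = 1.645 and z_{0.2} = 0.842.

With allocation ratio k = n₂/n₁ = 3, Var(x̄₁−x̄₂) = σ²(1/n₁ + 1/(k·n₁)) = σ²·(k+1)/(k·n₁).
So n₁ = (1 + 1/k)·((z_{α} + z_β)/d)² = 1.333 × (2.487/0.70)².
n₁ = 1.333 × 12.62 = 16.8.
Round up: n₁ = 17, giving n₂ = 3 × 17 = 51.

n₁ = 17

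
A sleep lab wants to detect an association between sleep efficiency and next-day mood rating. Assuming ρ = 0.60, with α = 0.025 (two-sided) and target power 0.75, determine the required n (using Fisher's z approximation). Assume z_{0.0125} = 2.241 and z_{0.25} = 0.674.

n = 21

Fisher's z: C = ½·ln((1+r)/(1−r)) = ½·ln(4.0000) = 0.6931.
n = ((z_{α/2} + z_β)/C)² + 3.
(2.241 + 0.674) / 0.6931 = 2.915 / 0.6931 = 4.206.
n = 4.206² + 3 = 17.69 + 3 = 20.7.
Round up.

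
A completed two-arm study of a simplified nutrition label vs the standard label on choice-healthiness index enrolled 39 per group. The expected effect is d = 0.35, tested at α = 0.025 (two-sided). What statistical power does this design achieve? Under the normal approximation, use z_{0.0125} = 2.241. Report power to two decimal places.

power ≈ 0.24

For two equal groups, power = Φ(d·√(n/2) − z_{α/2}).
d·√(n/2) = 0.35 × √(39/2) = 0.35 × 4.416 = 1.546.
z_β = 1.546 − 2.241 = -0.695.
Power = Φ(-0.695) = 0.243.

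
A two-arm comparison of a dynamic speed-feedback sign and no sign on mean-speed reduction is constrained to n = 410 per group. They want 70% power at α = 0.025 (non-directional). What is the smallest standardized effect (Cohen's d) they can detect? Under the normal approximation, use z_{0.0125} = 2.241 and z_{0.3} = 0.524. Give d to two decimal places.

For two independent groups of n = 410 each: d_min = (z_{α/2} + z_β)·√(2/n).
z-sum = 2.241 + 0.524 = 2.765.
d_min = 2.765 × √(2/410) = 2.765 × 0.0698 = 0.193.

d_min ≈ 0.19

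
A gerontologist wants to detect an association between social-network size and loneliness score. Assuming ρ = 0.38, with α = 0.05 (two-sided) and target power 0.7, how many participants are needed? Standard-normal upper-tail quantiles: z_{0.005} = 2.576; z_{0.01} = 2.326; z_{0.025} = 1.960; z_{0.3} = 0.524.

n = 42

Fisher's z: C = ½·ln((1+r)/(1−r)) = ½·ln(2.2258) = 0.4001.
n = ((z_{α/2} + z_β)/C)² + 3.
(1.960 + 0.524) / 0.4001 = 2.484 / 0.4001 = 6.208.
n = 6.208² + 3 = 38.54 + 3 = 41.5.
Round up.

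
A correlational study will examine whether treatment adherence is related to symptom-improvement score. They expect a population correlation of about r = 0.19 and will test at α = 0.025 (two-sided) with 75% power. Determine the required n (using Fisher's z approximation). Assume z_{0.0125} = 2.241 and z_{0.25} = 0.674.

Fisher's z: C = ½·ln((1+r)/(1−r)) = ½·ln(1.4691) = 0.1923.
n = ((z_{α/2} + z_β)/C)² + 3.
(2.241 + 0.674) / 0.1923 = 2.915 / 0.1923 = 15.159.
n = 15.159² + 3 = 229.78 + 3 = 232.8.
Round up.

n = 233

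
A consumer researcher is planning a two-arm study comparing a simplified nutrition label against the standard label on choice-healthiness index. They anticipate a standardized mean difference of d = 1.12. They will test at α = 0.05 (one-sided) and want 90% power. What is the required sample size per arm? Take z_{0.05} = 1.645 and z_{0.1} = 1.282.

n = 14 per group

For two independent groups with equal n: n = 2·((z_{α} + z_β) / d)².
z_{α} + z_β = 1.645 + 1.282 = 2.927.
n = 2 × (2.927 / 1.12)² = 2 × 2.613² = 2 × 6.83 = 13.7.
Round up to the next whole participant.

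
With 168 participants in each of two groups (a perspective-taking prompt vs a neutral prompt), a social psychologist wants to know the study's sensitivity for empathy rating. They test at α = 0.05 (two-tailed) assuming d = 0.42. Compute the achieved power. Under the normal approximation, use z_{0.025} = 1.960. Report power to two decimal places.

power ≈ 0.97

For two equal groups, power = Φ(d·√(n/2) − z_{α/2}).
d·√(n/2) = 0.42 × √(168/2) = 0.42 × 9.165 = 3.849.
z_β = 3.849 − 1.960 = 1.889.
Power = Φ(1.889) = 0.971.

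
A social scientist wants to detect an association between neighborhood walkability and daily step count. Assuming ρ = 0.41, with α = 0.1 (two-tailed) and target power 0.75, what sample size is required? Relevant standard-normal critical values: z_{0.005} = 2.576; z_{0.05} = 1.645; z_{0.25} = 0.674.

n = 32

Fisher's z: C = ½·ln((1+r)/(1−r)) = ½·ln(2.3898) = 0.4356.
n = ((z_{α/2} + z_β)/C)² + 3.
(1.645 + 0.674) / 0.4356 = 2.319 / 0.4356 = 5.324.
n = 5.324² + 3 = 28.34 + 3 = 31.3.
Round up.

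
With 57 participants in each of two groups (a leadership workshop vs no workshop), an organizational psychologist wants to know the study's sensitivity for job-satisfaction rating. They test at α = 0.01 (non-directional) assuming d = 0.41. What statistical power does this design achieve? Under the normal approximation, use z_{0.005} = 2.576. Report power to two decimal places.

power ≈ 0.35

For two equal groups, power = Φ(d·√(n/2) − z_{α/2}).
d·√(n/2) = 0.41 × √(57/2) = 0.41 × 5.339 = 2.189.
z_β = 2.189 − 2.576 = -0.387.
Power = Φ(-0.387) = 0.349.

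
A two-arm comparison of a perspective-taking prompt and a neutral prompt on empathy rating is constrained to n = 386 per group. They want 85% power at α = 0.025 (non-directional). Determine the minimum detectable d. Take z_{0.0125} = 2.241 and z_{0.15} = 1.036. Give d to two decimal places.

For two independent groups of n = 386 each: d_min = (z_{α/2} + z_β)·√(2/n).
z-sum = 2.241 + 1.036 = 3.277.
d_min = 3.277 × √(2/386) = 3.277 × 0.0720 = 0.236.

d_min ≈ 0.24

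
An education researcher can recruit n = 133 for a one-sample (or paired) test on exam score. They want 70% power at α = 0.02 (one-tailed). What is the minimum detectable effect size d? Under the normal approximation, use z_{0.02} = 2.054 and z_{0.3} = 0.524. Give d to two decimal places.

d_min ≈ 0.22

For a single sample (or paired design) of n = 133: d_min = (z_{α} + z_β)/√n.
z-sum = 2.054 + 0.524 = 2.578.
d_min = 2.578 / √133 = 2.578 / 11.533 = 0.224.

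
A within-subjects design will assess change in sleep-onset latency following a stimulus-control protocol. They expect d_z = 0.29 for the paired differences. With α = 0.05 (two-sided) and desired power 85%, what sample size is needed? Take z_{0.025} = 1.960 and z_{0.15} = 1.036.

For a paired (one-sample on differences) test: n = ((z_{α/2} + z_β) / d)².
z_{α/2} + z_β = 1.960 + 1.036 = 2.996.
n = (2.996 / 0.29)² = 10.331² = 106.73.
Round up.

n = 107 pairs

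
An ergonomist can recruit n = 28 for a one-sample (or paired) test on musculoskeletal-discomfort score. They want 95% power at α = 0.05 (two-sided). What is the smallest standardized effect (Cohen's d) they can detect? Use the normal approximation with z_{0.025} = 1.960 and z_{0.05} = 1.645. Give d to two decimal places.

For a single sample (or paired design) of n = 28: d_min = (z_{α/2} + z_β)/√n.
z-sum = 1.960 + 1.645 = 3.605.
d_min = 3.605 / √28 = 3.605 / 5.292 = 0.681.

d_min ≈ 0.68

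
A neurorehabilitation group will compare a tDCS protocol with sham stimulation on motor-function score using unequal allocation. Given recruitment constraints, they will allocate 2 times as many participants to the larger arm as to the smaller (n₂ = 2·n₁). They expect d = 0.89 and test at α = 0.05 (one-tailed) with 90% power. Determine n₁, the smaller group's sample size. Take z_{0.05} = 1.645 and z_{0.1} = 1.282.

With allocation ratio k = n₂/n₁ = 2, Var(x̄₁−x̄₂) = σ²(1/n₁ + 1/(k·n₁)) = σ²·(k+1)/(k·n₁).
So n₁ = (1 + 1/k)·((z_{α} + z_β)/d)² = 1.500 × (2.927/0.89)².
n₁ = 1.500 × 10.82 = 16.2.
Round up: n₁ = 17, giving n₂ = 2 × 17 = 34.

n₁ = 17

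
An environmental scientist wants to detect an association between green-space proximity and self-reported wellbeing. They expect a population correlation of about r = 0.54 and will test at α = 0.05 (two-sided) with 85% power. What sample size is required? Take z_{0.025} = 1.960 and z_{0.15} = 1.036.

Fisher's z: C = ½·ln((1+r)/(1−r)) = ½·ln(3.3478) = 0.6042.
n = ((z_{α/2} + z_β)/C)² + 3.
(1.960 + 1.036) / 0.6042 = 2.996 / 0.6042 = 4.959.
n = 4.959² + 3 = 24.59 + 3 = 27.6.
Round up.

n = 28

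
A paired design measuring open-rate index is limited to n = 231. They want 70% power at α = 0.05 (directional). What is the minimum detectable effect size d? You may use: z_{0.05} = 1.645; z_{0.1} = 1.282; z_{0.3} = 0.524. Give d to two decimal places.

d_min ≈ 0.14

For a single sample (or paired design) of n = 231: d_min = (z_{α} + z_β)/√n.
z-sum = 1.645 + 0.524 = 2.169.
d_min = 2.169 / √231 = 2.169 / 15.199 = 0.143.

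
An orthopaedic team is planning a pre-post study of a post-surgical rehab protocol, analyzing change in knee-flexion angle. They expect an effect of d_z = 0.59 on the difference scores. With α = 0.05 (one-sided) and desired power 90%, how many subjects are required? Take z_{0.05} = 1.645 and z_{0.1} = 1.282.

For a paired (one-sample on differences) test: n = ((z_{α} + z_β) / d)².
z_{α} + z_β = 1.645 + 1.282 = 2.927.
n = (2.927 / 0.59)² = 4.961² = 24.61.
Round up.

n = 25 pairs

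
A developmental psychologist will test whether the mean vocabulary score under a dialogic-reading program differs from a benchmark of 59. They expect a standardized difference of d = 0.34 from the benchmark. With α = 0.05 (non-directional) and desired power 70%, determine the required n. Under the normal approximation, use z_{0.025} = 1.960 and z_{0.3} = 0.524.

n = 54

For a one-sample test: n = ((z_{α/2} + z_β) / d)².
z_{α/2} + z_β = 1.960 + 0.524 = 2.484.
n = (2.484 / 0.34)² = 7.306² = 53.38.
Round up.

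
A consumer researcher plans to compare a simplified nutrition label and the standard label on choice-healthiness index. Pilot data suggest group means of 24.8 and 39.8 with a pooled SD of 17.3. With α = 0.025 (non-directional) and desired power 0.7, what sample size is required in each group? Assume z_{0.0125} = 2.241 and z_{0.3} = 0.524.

Cohen's d = |M₁ − M₂| / SD_pooled = |24.8 − 39.8| / 17.3 = 15.0 / 17.3 = 0.867.
For two independent groups with equal n: n = 2·((z_{α/2} + z_β) / d)².
z_{α/2} + z_β = 2.241 + 0.524 = 2.765.
n = 2 × (2.765 / 0.867)² = 2 × 3.189² = 2 × 10.17 = 20.3.
Round up to the next whole participant.

n = 21 per group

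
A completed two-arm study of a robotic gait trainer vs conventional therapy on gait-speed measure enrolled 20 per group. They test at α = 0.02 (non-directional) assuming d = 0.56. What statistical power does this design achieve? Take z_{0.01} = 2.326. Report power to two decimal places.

power ≈ 0.29

For two equal groups, power = Φ(d·√(n/2) − z_{α/2}).
d·√(n/2) = 0.56 × √(20/2) = 0.56 × 3.162 = 1.771.
z_β = 1.771 − 2.326 = -0.555.
Power = Φ(-0.555) = 0.289.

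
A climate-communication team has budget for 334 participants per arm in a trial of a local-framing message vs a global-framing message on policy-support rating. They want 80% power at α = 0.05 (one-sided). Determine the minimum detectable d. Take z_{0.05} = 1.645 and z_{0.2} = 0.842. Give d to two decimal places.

For two independent groups of n = 334 each: d_min = (z_{α} + z_β)·√(2/n).
z-sum = 1.645 + 0.842 = 2.487.
d_min = 2.487 × √(2/334) = 2.487 × 0.0774 = 0.192.

d_min ≈ 0.19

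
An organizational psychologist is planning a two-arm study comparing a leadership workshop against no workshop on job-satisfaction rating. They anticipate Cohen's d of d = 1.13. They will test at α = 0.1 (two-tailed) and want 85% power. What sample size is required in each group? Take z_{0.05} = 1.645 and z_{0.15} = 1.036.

For two independent groups with equal n: n = 2·((z_{α/2} + z_β) / d)².
z_{α/2} + z_β = 1.645 + 1.036 = 2.681.
n = 2 × (2.681 / 1.13)² = 2 × 2.373² = 2 × 5.63 = 11.3.
Round up to the next whole participant.

n = 12 per group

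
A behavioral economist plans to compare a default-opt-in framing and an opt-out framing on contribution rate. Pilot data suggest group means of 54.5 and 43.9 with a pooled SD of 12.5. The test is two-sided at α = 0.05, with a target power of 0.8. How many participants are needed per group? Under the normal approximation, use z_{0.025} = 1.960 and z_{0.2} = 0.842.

Cohen's d = |M₁ − M₂| / SD_pooled = |54.5 − 43.9| / 12.5 = 10.6 / 12.5 = 0.848.
For two independent groups with equal n: n = 2·((z_{α/2} + z_β) / d)².
z_{α/2} + z_β = 1.960 + 0.842 = 2.802.
n = 2 × (2.802 / 0.848)² = 2 × 3.304² = 2 × 10.92 = 21.8.
Round up to the next whole participant.

n = 22 per group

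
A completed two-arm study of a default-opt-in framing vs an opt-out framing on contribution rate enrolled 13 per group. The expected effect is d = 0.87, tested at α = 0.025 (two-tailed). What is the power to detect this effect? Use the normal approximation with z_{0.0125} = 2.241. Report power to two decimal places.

power ≈ 0.49

For two equal groups, power = Φ(d·√(n/2) − z_{α/2}).
d·√(n/2) = 0.87 × √(13/2) = 0.87 × 2.550 = 2.218.
z_β = 2.218 − 2.241 = -0.023.
Power = Φ(-0.023) = 0.491.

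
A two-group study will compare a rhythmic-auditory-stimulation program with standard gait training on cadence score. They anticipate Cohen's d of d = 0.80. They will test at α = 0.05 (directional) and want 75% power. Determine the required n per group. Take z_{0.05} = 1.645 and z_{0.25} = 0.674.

n = 17 per group

For two independent groups with equal n: n = 2·((z_{α} + z_β) / d)².
z_{α} + z_β = 1.645 + 0.674 = 2.319.
n = 2 × (2.319 / 0.80)² = 2 × 2.899² = 2 × 8.40 = 16.8.
Round up to the next whole participant.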